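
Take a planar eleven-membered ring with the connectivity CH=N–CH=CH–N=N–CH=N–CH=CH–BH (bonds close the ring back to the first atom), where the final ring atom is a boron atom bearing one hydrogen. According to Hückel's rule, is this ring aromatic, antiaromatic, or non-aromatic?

Check conjugation: the double-bond atoms are sp², each contributing one p electron; each =N– nitrogen is pyridine-type (lone pair in the sp² plane, one electron in the p orbital); the boron has an empty p orbital — every position has a p orbital, so the cyclic π system is continuous.
Tallying contributions gives 5 × 2 = 10 from the double-bond units + 0 from the BH atom = 10.
With 10 π electrons (n = 2), the Hückel 4n+2 condition holds.

Aromatic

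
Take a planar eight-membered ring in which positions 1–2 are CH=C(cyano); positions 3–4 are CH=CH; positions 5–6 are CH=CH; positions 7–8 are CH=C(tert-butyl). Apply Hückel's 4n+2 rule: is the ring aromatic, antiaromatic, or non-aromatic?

Antiaromatic

All ring atoms are sp² and supply a p orbital to the ring (every atom in a ring double bond is sp² and brings one electron to the p orbital); the conjugation is uninterrupted.
Tallying contributions gives 4 × 2 = 8 from the 4 double-bond units.
A 4n π count (8, n = 2) in a planar conjugated ring means antiaromatic.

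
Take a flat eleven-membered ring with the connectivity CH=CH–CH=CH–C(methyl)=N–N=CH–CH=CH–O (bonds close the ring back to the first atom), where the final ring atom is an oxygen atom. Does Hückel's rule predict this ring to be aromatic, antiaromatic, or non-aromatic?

All ring atoms are sp² and supply a p orbital to the ring (every atom in a ring double bond is sp² and brings one electron to the p orbital; each =N– nitrogen is pyridine-type (lone pair in the sp² plane, one electron in the p orbital); the oxygen donates one lone pair from its p orbital); the conjugation is uninterrupted.
Tallying contributions gives 5 × 2 = 10 from the double-bond units + 2 from the O atom = 12.
12 is a 4n count (n = 3), so the planar conjugated ring is antiaromatic.

Antiaromatic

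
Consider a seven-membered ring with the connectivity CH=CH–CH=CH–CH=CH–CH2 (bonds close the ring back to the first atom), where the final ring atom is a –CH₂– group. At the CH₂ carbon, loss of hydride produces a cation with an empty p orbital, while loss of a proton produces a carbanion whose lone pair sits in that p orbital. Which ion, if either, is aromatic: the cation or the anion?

The cation

Once that carbon is sp², every ring atom has a p orbital and both ions are fully conjugated.
Cation: 3 × 2 + 0 = 6 π electrons → 4(1)+2, aromatic.
Anion: 3 × 2 + 2 = 8 π electrons → 4(2), antiaromatic.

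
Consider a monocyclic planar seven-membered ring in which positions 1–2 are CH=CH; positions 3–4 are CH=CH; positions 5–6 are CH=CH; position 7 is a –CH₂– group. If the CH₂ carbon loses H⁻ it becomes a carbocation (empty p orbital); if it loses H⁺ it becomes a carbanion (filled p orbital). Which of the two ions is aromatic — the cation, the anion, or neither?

The cation

In both ions every ring atom is sp² and contributes a p orbital, so both rings are fully conjugated.
Cation: 3 × 2 + 0 = 6 π electrons → 4(1)+2, aromatic.
Anion: 3 × 2 + 2 = 8 π electrons → 4(2), antiaromatic.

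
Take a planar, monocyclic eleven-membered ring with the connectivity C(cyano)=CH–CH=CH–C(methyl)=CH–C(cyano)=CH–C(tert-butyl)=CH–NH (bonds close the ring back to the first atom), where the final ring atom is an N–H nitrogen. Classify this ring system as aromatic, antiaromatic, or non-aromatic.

The p orbitals form a continuous loop: every atom in a ring double bond is sp² and brings one electron to the p orbital; the pyrrole-type nitrogen donates its lone pair from the p orbital. The ring is fully conjugated.
Tallying contributions gives 5 × 2 = 10 from the double-bond units + 2 from the NH atom = 12.
12 is a 4n count (n = 3), so the planar conjugated ring is antiaromatic.

Antiaromatic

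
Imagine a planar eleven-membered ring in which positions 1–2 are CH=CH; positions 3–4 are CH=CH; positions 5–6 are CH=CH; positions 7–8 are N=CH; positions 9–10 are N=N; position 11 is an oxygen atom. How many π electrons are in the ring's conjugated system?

Every ring atom contributes a p orbital perpendicular to the ring (each doubly-bonded ring atom is sp² with one p-orbital electron; each sp² =N– keeps its lone pair in-plane and puts one electron into the π system; the oxygen donates one lone pair from its p orbital), so the π system is cyclic and fully conjugated.
Adding the contributions, 5 × 2 = 10 from the double-bond units + 2 from the O atom = 12.

12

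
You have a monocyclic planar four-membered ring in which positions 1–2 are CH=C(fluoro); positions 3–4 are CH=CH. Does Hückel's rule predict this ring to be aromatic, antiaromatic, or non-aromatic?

Antiaromatic

The p orbitals form a continuous loop: each doubly-bonded ring atom is sp² with one p-orbital electron. The ring is fully conjugated.
Counting π electrons: 2 × 2 = 4 from the 2 double-bond units.
A 4n π count (4, n = 1) in a planar conjugated ring means antiaromatic.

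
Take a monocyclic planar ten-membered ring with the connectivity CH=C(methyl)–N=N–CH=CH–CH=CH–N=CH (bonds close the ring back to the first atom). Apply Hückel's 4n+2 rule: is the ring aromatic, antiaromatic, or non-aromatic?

Every ring atom contributes a p orbital perpendicular to the ring (the double-bond atoms are sp², each contributing one p electron; each =N– nitrogen is pyridine-type (lone pair in the sp² plane, one electron in the p orbital)), so the π system is cyclic and fully conjugated.
Tallying contributions gives 5 × 2 = 10 from the 5 double-bond units.
With 10 π electrons (n = 2), the Hückel 4n+2 condition holds.

Aromatic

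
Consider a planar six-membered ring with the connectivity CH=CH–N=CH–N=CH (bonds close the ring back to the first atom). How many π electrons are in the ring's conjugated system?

All ring atoms are sp² and supply a p orbital to the ring (each doubly-bonded ring atom is sp² with one p-orbital electron; each =N– nitrogen is pyridine-type (lone pair in the sp² plane, one electron in the p orbital)); the conjugation is uninterrupted.
Tallying contributions gives 3 × 2 = 6 from the 3 double-bond units.

6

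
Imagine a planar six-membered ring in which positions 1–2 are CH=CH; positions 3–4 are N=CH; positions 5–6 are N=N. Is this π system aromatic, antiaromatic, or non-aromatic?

Check conjugation: the double-bond atoms are sp², each contributing one p electron; each =N– nitrogen is pyridine-type (lone pair in the sp² plane, one electron in the p orbital) — every position has a p orbital, so the cyclic π system is continuous.
Counting π electrons: 3 × 2 = 6 from the 3 double-bond units.
With 6 π electrons (n = 1), the Hückel 4n+2 condition holds.

Aromatic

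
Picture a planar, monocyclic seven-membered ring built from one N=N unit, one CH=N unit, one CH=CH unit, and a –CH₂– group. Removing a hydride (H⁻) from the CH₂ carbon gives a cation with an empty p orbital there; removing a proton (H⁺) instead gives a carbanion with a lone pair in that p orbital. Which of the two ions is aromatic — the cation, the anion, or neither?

The cation

In either ion the ring is fully conjugated: every atom, including the new sp² carbon, supplies a p orbital.
Cation: 3 × 2 + 0 = 6 π electrons → 4(1)+2, aromatic.
Anion: 3 × 2 + 2 = 8 π electrons → 4(2), antiaromatic.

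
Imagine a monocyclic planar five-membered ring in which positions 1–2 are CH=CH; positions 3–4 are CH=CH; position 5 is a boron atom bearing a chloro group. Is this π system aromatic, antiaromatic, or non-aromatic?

All ring atoms are sp² and supply a p orbital to the ring (each doubly-bonded ring atom is sp² with one p-orbital electron; the boron has an empty p orbital); the conjugation is uninterrupted.
Adding the contributions, 2 × 2 = 4 from the double-bond units + 0 from the B(chloro) atom = 4.
4 is a 4n count (n = 1), so the planar conjugated ring is antiaromatic.

Antiaromatic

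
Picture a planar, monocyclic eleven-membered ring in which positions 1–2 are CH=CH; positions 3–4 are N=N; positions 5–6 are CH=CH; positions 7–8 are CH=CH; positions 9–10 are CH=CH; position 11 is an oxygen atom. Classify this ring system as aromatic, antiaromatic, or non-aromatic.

All ring atoms are sp² and supply a p orbital to the ring (each doubly-bonded ring atom is sp² with one p-orbital electron; the doubly-bonded nitrogens are pyridine-type — their lone pairs lie in the ring plane, leaving one electron in the p orbital; the oxygen donates one lone pair from its p orbital); the conjugation is uninterrupted.
Tallying contributions gives 5 × 2 = 10 from the double-bond units + 2 from the O atom = 12.
12 is a 4n count (n = 3), so the planar conjugated ring is antiaromatic.

Antiaromatic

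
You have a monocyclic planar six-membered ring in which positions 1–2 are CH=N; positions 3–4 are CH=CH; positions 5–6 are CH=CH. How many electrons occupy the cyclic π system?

6

Check conjugation: each doubly-bonded ring atom is sp² with one p-orbital electron; each =N– nitrogen is pyridine-type (lone pair in the sp² plane, one electron in the p orbital) — every position has a p orbital, so the cyclic π system is continuous.
Tallying contributions gives 3 × 2 = 6 from the 3 double-bond units.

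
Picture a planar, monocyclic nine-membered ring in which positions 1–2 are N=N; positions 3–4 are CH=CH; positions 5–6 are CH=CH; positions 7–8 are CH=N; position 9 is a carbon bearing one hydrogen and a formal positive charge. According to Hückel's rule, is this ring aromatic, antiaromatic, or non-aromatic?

Every ring atom contributes a p orbital perpendicular to the ring (every atom in a ring double bond is sp² and brings one electron to the p orbital; the doubly-bonded nitrogens are pyridine-type — their lone pairs lie in the ring plane, leaving one electron in the p orbital; the carbocation has an empty p orbital), so the π system is cyclic and fully conjugated.
Adding the contributions, 4 × 2 = 8 from the double-bond units + 0 from the CH(+) atom = 8.
A 4n π count (8, n = 2) in a planar conjugated ring means antiaromatic.

Antiaromatic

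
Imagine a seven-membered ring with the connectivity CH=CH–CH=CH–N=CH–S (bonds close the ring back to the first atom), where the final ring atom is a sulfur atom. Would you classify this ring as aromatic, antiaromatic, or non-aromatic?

Antiaromatic

All ring atoms are sp² and supply a p orbital to the ring (each doubly-bonded ring atom is sp² with one p-orbital electron; each sp² =N– keeps its lone pair in-plane and puts one electron into the π system; the sulfur donates one lone pair from its p orbital); the conjugation is uninterrupted.
π-electron count: 3 × 2 = 6 from the double-bond units + 2 from the S atom = 8.
8 is a 4n count (n = 2), so the planar conjugated ring is antiaromatic.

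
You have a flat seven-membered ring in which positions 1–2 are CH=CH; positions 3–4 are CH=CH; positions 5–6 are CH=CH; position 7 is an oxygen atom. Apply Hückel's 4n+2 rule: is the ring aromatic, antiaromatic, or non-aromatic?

All ring atoms are sp² and supply a p orbital to the ring (every atom in a ring double bond is sp² and brings one electron to the p orbital; the oxygen donates one lone pair from its p orbital); the conjugation is uninterrupted.
π-electron count: 3 × 2 = 6 from the double-bond units + 2 from the O atom = 8.
8 = 4(2); a planar, fully conjugated 4n system is antiaromatic.

Antiaromatic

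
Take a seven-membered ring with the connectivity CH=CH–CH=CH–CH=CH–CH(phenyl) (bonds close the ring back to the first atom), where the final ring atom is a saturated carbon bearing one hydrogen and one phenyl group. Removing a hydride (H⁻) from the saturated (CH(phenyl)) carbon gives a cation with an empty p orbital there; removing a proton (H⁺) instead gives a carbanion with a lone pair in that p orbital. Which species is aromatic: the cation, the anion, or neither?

In both ions every ring atom is sp² and contributes a p orbital, so both rings are fully conjugated.
Cation: 3 × 2 + 0 = 6 π electrons → 4(1)+2, aromatic.
Anion: 3 × 2 + 2 = 8 π electrons → 4(2), antiaromatic.

The cation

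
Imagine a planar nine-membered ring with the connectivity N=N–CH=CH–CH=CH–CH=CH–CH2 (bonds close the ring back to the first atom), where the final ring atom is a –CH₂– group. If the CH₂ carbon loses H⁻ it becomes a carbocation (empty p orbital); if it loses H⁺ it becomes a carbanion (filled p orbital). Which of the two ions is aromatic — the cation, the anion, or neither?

In either ion the ring is fully conjugated: every atom, including the new sp² carbon, supplies a p orbital.
Cation: 4 × 2 + 0 = 8 π electrons → 4(2), antiaromatic.
Anion: 4 × 2 + 2 = 10 π electrons → 4(2)+2, aromatic.

The anion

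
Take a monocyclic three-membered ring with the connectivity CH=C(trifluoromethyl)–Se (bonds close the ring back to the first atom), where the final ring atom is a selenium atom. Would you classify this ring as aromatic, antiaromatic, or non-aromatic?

Antiaromatic

Every ring atom contributes a p orbital perpendicular to the ring (every atom in a ring double bond is sp² and brings one electron to the p orbital; the selenium donates one lone pair from its p orbital), so the π system is cyclic and fully conjugated.
π-electron count: 1 × 2 = 2 from the double-bond unit + 2 from the Se atom = 4.
A 4n π count (4, n = 1) in a planar conjugated ring means antiaromatic.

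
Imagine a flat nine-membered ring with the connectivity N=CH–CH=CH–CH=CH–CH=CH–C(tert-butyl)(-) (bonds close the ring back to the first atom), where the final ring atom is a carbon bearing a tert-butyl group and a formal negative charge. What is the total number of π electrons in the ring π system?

10

Every ring atom contributes a p orbital perpendicular to the ring (the double-bond atoms are sp², each contributing one p electron; each =N– nitrogen is pyridine-type (lone pair in the sp² plane, one electron in the p orbital); the carbanion's lone pair occupies the p orbital), so the π system is cyclic and fully conjugated.
Counting π electrons: 4 × 2 = 8 from the double-bond units + 2 from the C(tert-butyl)(-) atom = 10.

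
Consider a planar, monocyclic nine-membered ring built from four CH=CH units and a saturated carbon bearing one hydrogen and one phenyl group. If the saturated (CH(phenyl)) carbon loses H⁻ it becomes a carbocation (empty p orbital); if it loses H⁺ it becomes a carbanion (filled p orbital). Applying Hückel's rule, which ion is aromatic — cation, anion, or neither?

Once that carbon is sp², every ring atom has a p orbital and both ions are fully conjugated.
Cation: 4 × 2 + 0 = 8 π electrons → 4(2), antiaromatic.
Anion: 4 × 2 + 2 = 10 π electrons → 4(2)+2, aromatic.

The anion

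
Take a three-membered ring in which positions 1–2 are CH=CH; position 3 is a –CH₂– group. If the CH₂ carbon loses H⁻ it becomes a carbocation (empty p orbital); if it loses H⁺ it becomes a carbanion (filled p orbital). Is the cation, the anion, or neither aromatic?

In either ion the ring is fully conjugated: every atom, including the new sp² carbon, supplies a p orbital.
Cation: 1 × 2 + 0 = 2 π electrons → 4(0)+2, aromatic.
Anion: 1 × 2 + 2 = 4 π electrons → 4(1), antiaromatic.

The cation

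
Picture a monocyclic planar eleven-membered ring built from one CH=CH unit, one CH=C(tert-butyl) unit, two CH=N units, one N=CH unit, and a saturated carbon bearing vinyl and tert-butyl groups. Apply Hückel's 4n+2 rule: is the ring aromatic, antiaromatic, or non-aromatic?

Non-aromatic

The C(vinyl)(tert-butyl) carbon is saturated: that saturated carbon is sp³ and has no p orbital in the ring π system. Conjugation is not continuous around the ring.
A ring that is not fully conjugated cannot be aromatic or antiaromatic regardless of its π-electron count.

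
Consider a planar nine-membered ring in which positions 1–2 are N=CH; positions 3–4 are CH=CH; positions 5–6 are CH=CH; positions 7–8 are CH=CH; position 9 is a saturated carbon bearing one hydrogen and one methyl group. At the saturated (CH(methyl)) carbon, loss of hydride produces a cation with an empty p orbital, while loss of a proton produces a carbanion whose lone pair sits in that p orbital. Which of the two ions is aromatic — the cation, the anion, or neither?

Both ions have a continuous loop of p orbitals — each ring atom is sp².
Cation: 4 × 2 + 0 = 8 π electrons → 4(2), antiaromatic.
Anion: 4 × 2 + 2 = 10 π electrons → 4(2)+2, aromatic.

The anion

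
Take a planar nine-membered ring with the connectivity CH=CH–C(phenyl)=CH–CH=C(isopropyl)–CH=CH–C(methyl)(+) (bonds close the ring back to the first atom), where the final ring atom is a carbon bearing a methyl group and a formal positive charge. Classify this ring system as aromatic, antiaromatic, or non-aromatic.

The p orbitals form a continuous loop: the double-bond atoms are sp², each contributing one p electron; the carbocation has an empty p orbital. The ring is fully conjugated.
π-electron count: 4 × 2 = 8 from the double-bond units + 0 from the C(methyl)(+) atom = 8.
With 8 = 4·2 π electrons, Hückel's rule classifies the planar ring as antiaromatic.

Antiaromatic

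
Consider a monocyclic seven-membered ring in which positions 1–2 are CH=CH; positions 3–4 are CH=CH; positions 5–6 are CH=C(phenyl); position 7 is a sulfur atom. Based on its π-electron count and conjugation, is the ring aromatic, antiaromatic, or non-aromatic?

Antiaromatic

All ring atoms are sp² and supply a p orbital to the ring (each doubly-bonded ring atom is sp² with one p-orbital electron; the sulfur donates one lone pair from its p orbital); the conjugation is uninterrupted.
Adding the contributions, 3 × 2 = 6 from the double-bond units + 2 from the S atom = 8.
8 is a 4n count (n = 2), so the planar conjugated ring is antiaromatic.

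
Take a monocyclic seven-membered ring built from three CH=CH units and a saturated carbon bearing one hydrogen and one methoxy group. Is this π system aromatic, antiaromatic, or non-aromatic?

Non-aromatic

The CH(methoxy) position has four σ bonds — that saturated carbon is sp³ and has no p orbital in the ring π system — so the cyclic conjugation is interrupted.
Broken conjugation rules out both aromaticity and antiaromaticity.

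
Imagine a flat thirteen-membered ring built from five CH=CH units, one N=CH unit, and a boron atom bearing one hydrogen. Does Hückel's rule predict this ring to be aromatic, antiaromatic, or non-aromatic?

Antiaromatic

Every ring atom contributes a p orbital perpendicular to the ring (every atom in a ring double bond is sp² and brings one electron to the p orbital; each sp² =N– keeps its lone pair in-plane and puts one electron into the π system; the boron has an empty p orbital), so the π system is cyclic and fully conjugated.
Tallying contributions gives 6 × 2 = 12 from the double-bond units + 0 from the BH atom = 12.
12 = 4(3); a planar, fully conjugated 4n system is antiaromatic.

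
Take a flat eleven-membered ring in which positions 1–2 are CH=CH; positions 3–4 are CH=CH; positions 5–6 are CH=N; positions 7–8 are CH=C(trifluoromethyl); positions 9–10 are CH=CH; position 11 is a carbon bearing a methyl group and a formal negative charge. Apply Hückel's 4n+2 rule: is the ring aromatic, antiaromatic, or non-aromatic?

Every ring atom contributes a p orbital perpendicular to the ring (the double-bond atoms are sp², each contributing one p electron; each sp² =N– keeps its lone pair in-plane and puts one electron into the π system; the carbanion's lone pair occupies the p orbital), so the π system is cyclic and fully conjugated.
Adding the contributions, 5 × 2 = 10 from the double-bond units + 2 from the C(methyl)(-) atom = 12.
12 is a 4n count (n = 3), so the planar conjugated ring is antiaromatic.

Antiaromatic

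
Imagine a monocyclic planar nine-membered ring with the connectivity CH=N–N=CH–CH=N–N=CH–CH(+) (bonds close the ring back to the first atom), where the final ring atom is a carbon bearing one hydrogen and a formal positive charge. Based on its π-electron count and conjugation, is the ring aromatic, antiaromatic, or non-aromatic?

Check conjugation: each doubly-bonded ring atom is sp² with one p-orbital electron; the doubly-bonded nitrogens are pyridine-type — their lone pairs lie in the ring plane, leaving one electron in the p orbital; the carbocation has an empty p orbital — every position has a p orbital, so the cyclic π system is continuous.
π-electron count: 4 × 2 = 8 from the double-bond units + 0 from the CH(+) atom = 8.
A 4n π count (8, n = 2) in a planar conjugated ring means antiaromatic.

Antiaromatic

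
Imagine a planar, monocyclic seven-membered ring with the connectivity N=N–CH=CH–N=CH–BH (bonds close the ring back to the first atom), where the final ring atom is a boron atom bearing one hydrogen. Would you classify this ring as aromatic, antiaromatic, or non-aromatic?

Aromatic

Check conjugation: every atom in a ring double bond is sp² and brings one electron to the p orbital; each sp² =N– keeps its lone pair in-plane and puts one electron into the π system; the boron has an empty p orbital — every position has a p orbital, so the cyclic π system is continuous.
π-electron count: 3 × 2 = 6 from the double-bond units + 0 from the BH atom = 6.
With 6 π electrons (n = 1), the Hückel 4n+2 condition holds.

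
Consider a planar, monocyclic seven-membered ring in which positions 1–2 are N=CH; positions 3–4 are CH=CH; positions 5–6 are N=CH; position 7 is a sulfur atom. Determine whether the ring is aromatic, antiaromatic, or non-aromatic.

The p orbitals form a continuous loop: each doubly-bonded ring atom is sp² with one p-orbital electron; each =N– nitrogen is pyridine-type (lone pair in the sp² plane, one electron in the p orbital); the sulfur donates one lone pair from its p orbital. The ring is fully conjugated.
Adding the contributions, 3 × 2 = 6 from the double-bond units + 2 from the S atom = 8.
8 is a 4n count (n = 2), so the planar conjugated ring is antiaromatic.

Antiaromatic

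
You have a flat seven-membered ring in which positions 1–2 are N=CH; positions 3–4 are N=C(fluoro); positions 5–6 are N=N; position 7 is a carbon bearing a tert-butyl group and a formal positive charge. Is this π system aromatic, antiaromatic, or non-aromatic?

The p orbitals form a continuous loop: each doubly-bonded ring atom is sp² with one p-orbital electron; each =N– nitrogen is pyridine-type (lone pair in the sp² plane, one electron in the p orbital); the carbocation has an empty p orbital. The ring is fully conjugated.
Tallying contributions gives 3 × 2 = 6 from the double-bond units + 0 from the C(tert-butyl)(+) atom = 6.
Since 6 = 4·1 + 2, the ring meets the 4n+2 criterion.

Aromatic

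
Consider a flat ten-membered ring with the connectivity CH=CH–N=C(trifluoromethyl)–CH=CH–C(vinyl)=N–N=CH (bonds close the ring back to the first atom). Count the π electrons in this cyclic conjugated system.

10

Every ring atom contributes a p orbital perpendicular to the ring (the double-bond atoms are sp², each contributing one p electron; each sp² =N– keeps its lone pair in-plane and puts one electron into the π system), so the π system is cyclic and fully conjugated.
Adding the contributions, 5 × 2 = 10 from the 5 double-bond units.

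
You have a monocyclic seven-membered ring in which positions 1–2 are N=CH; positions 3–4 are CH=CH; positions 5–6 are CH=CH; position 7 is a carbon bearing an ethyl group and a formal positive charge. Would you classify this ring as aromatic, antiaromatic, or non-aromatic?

Aromatic

Check conjugation: each doubly-bonded ring atom is sp² with one p-orbital electron; each sp² =N– keeps its lone pair in-plane and puts one electron into the π system; the carbocation has an empty p orbital — every position has a p orbital, so the cyclic π system is continuous.
Counting π electrons: 3 × 2 = 6 from the double-bond units + 0 from the C(ethyl)(+) atom = 6.
With 6 π electrons (n = 1), the Hückel 4n+2 condition holds.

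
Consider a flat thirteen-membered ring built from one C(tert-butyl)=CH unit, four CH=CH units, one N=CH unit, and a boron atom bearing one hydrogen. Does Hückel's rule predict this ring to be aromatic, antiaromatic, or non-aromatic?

Antiaromatic

The p orbitals form a continuous loop: each doubly-bonded ring atom is sp² with one p-orbital electron; each =N– nitrogen is pyridine-type (lone pair in the sp² plane, one electron in the p orbital); the boron has an empty p orbital. The ring is fully conjugated.
Counting π electrons: 6 × 2 = 12 from the double-bond units + 0 from the BH atom = 12.
12 = 4(3); a planar, fully conjugated 4n system is antiaromatic.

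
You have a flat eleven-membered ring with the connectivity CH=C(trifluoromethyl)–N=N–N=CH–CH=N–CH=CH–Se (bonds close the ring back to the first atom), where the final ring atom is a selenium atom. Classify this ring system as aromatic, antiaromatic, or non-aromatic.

Every ring atom contributes a p orbital perpendicular to the ring (the double-bond atoms are sp², each contributing one p electron; each =N– nitrogen is pyridine-type (lone pair in the sp² plane, one electron in the p orbital); the selenium donates one lone pair from its p orbital), so the π system is cyclic and fully conjugated.
Tallying contributions gives 5 × 2 = 10 from the double-bond units + 2 from the Se atom = 12.
12 is a 4n count (n = 3), so the planar conjugated ring is antiaromatic.

Antiaromatic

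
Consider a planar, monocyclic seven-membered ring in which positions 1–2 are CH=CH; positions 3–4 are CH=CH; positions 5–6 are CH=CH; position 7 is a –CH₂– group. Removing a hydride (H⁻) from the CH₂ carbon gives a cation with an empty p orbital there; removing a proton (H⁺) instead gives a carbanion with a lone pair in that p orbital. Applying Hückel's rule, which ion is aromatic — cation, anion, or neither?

The cation

Both ions have a continuous loop of p orbitals — each ring atom is sp².
Cation: 3 × 2 + 0 = 6 π electrons → 4(1)+2, aromatic.
Anion: 3 × 2 + 2 = 8 π electrons → 4(2), antiaromatic.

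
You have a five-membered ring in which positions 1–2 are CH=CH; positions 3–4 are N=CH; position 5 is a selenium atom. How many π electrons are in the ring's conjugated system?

6

All ring atoms are sp² and supply a p orbital to the ring (every atom in a ring double bond is sp² and brings one electron to the p orbital; each =N– nitrogen is pyridine-type (lone pair in the sp² plane, one electron in the p orbital); the selenium donates one lone pair from its p orbital); the conjugation is uninterrupted.
Counting π electrons: 2 × 2 = 4 from the double-bond units + 2 from the Se atom = 6.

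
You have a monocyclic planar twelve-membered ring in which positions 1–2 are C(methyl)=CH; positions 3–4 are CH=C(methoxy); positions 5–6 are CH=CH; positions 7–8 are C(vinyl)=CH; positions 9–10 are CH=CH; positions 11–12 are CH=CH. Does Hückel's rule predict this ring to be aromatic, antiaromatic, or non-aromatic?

Every ring atom contributes a p orbital perpendicular to the ring (each doubly-bonded ring atom is sp² with one p-orbital electron), so the π system is cyclic and fully conjugated.
Counting π electrons: 6 × 2 = 12 from the 6 double-bond units.
With 12 = 4·3 π electrons, Hückel's rule classifies the planar ring as antiaromatic.

Antiaromatic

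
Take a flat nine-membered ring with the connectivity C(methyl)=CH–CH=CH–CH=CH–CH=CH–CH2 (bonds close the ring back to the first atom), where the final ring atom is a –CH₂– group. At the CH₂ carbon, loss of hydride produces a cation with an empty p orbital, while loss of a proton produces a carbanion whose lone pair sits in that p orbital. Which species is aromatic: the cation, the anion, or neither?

Both ions have a continuous loop of p orbitals — each ring atom is sp².
Cation: 4 × 2 + 0 = 8 π electrons → 4(2), antiaromatic.
Anion: 4 × 2 + 2 = 10 π electrons → 4(2)+2, aromatic.

The anion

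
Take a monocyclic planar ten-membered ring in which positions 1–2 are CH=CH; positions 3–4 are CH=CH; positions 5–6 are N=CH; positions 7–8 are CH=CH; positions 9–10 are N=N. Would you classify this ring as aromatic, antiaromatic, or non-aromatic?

All ring atoms are sp² and supply a p orbital to the ring (every atom in a ring double bond is sp² and brings one electron to the p orbital; the doubly-bonded nitrogens are pyridine-type — their lone pairs lie in the ring plane, leaving one electron in the p orbital); the conjugation is uninterrupted.
Adding the contributions, 5 × 2 = 10 from the 5 double-bond units.
Since 10 = 4·2 + 2, the ring meets the 4n+2 criterion.

Aromatic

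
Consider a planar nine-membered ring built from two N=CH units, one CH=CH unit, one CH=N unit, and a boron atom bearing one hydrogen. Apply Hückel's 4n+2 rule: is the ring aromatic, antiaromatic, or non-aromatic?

Antiaromatic

Every ring atom contributes a p orbital perpendicular to the ring (every atom in a ring double bond is sp² and brings one electron to the p orbital; each sp² =N– keeps its lone pair in-plane and puts one electron into the π system; the boron has an empty p orbital), so the π system is cyclic and fully conjugated.
Tallying contributions gives 4 × 2 = 8 from the double-bond units + 0 from the BH atom = 8.
With 8 = 4·2 π electrons, Hückel's rule classifies the planar ring as antiaromatic.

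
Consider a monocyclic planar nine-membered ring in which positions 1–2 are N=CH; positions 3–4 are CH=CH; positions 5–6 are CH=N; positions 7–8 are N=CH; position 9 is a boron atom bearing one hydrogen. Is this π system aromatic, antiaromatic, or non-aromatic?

The p orbitals form a continuous loop: each doubly-bonded ring atom is sp² with one p-orbital electron; the doubly-bonded nitrogens are pyridine-type — their lone pairs lie in the ring plane, leaving one electron in the p orbital; the boron has an empty p orbital. The ring is fully conjugated.
π-electron count: 4 × 2 = 8 from the double-bond units + 0 from the BH atom = 8.
8 = 4(2); a planar, fully conjugated 4n system is antiaromatic.

Antiaromatic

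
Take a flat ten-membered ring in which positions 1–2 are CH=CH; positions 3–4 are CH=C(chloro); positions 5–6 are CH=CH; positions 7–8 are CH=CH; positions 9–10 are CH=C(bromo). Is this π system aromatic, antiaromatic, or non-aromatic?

Aromatic

Every ring atom contributes a p orbital perpendicular to the ring (the double-bond atoms are sp², each contributing one p electron), so the π system is cyclic and fully conjugated.
Counting π electrons: 5 × 2 = 10 from the 5 double-bond units.
10 = 4(2) + 2, which satisfies Hückel's 4n+2 rule.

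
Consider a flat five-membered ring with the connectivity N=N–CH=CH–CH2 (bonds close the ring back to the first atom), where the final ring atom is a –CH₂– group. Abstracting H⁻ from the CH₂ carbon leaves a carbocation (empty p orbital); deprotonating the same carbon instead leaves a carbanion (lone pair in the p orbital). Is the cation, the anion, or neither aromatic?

The anion

In both ions every ring atom is sp² and contributes a p orbital, so both rings are fully conjugated.
Cation: 2 × 2 + 0 = 4 π electrons → 4(1), antiaromatic.
Anion: 2 × 2 + 2 = 6 π electrons → 4(1)+2, aromatic.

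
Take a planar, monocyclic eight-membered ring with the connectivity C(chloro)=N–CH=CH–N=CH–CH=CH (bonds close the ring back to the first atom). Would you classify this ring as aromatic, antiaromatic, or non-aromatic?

Check conjugation: each doubly-bonded ring atom is sp² with one p-orbital electron; each =N– nitrogen is pyridine-type (lone pair in the sp² plane, one electron in the p orbital) — every position has a p orbital, so the cyclic π system is continuous.
π-electron count: 4 × 2 = 8 from the 4 double-bond units.
A 4n π count (8, n = 2) in a planar conjugated ring means antiaromatic.

Antiaromatic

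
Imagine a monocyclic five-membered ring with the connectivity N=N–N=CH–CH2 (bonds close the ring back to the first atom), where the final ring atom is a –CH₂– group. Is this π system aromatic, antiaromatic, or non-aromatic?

Non-aromatic

The CH2 carbon is saturated: the tetrahedral CH₂ carbon is sp³ and has no p orbital in the ring π system. Conjugation is not continuous around the ring.
Without a continuous loop of overlapping p orbitals the Hückel electron count never comes into play.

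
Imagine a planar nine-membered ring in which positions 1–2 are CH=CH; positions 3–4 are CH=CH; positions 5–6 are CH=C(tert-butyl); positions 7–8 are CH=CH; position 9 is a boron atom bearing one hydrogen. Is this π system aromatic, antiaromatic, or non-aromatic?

Check conjugation: the double-bond atoms are sp², each contributing one p electron; the boron has an empty p orbital — every position has a p orbital, so the cyclic π system is continuous.
Adding the contributions, 4 × 2 = 8 from the double-bond units + 0 from the BH atom = 8.
8 = 4(2); a planar, fully conjugated 4n system is antiaromatic.

Antiaromatic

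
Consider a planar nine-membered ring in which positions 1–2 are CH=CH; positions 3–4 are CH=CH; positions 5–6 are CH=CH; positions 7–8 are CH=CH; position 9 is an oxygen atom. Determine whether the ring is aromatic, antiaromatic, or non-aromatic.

Aromatic

The p orbitals form a continuous loop: each doubly-bonded ring atom is sp² with one p-orbital electron; the oxygen donates one lone pair from its p orbital. The ring is fully conjugated.
Counting π electrons: 4 × 2 = 8 from the double-bond units + 2 from the O atom = 10.
10 = 4(2) + 2, which satisfies Hückel's 4n+2 rule.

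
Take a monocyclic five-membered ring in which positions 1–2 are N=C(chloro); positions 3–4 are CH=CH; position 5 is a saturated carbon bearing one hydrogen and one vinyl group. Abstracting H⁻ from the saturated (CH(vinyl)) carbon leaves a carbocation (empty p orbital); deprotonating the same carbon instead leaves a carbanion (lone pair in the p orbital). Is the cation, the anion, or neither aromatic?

In both ions every ring atom is sp² and contributes a p orbital, so both rings are fully conjugated.
Cation: 2 × 2 + 0 = 4 π electrons → 4(1), antiaromatic.
Anion: 2 × 2 + 2 = 6 π electrons → 4(1)+2, aromatic.

The anion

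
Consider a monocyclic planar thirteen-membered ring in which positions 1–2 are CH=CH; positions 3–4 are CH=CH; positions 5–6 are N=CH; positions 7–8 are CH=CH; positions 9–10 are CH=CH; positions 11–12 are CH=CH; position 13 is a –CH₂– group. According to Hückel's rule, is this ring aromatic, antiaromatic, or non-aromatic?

Non-aromatic

The CH2 carbon is saturated: the tetrahedral CH₂ carbon is sp³ and has no p orbital in the ring π system. Conjugation is not continuous around the ring.
Without a continuous loop of overlapping p orbitals the Hückel electron count never comes into play.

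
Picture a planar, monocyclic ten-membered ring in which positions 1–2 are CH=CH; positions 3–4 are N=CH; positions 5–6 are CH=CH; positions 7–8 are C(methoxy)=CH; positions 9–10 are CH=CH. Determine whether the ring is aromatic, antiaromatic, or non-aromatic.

Aromatic

The p orbitals form a continuous loop: each doubly-bonded ring atom is sp² with one p-orbital electron; each =N– nitrogen is pyridine-type (lone pair in the sp² plane, one electron in the p orbital). The ring is fully conjugated.
Counting π electrons: 5 × 2 = 10 from the 5 double-bond units.
Since 10 = 4·2 + 2, the ring meets the 4n+2 criterion.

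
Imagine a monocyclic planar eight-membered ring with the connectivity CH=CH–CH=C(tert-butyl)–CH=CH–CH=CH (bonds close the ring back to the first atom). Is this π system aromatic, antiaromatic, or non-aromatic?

Antiaromatic

Every ring atom contributes a p orbital perpendicular to the ring (each doubly-bonded ring atom is sp² with one p-orbital electron), so the π system is cyclic and fully conjugated.
Counting π electrons: 4 × 2 = 8 from the 4 double-bond units.
8 is a 4n count (n = 2), so the planar conjugated ring is antiaromatic.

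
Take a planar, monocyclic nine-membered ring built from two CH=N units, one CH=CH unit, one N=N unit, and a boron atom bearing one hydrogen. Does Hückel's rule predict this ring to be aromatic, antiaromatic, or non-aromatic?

Check conjugation: each doubly-bonded ring atom is sp² with one p-orbital electron; each sp² =N– keeps its lone pair in-plane and puts one electron into the π system; the boron has an empty p orbital — every position has a p orbital, so the cyclic π system is continuous.
π-electron count: 4 × 2 = 8 from the double-bond units + 0 from the BH atom = 8.
With 8 = 4·2 π electrons, Hückel's rule classifies the planar ring as antiaromatic.

Antiaromatic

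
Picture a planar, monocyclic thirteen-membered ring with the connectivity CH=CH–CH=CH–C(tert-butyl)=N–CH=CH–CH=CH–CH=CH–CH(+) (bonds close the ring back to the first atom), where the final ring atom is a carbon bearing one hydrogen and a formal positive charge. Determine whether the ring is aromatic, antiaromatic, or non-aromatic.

Antiaromatic

All ring atoms are sp² and supply a p orbital to the ring (the double-bond atoms are sp², each contributing one p electron; each sp² =N– keeps its lone pair in-plane and puts one electron into the π system; the carbocation has an empty p orbital); the conjugation is uninterrupted.
Counting π electrons: 6 × 2 = 12 from the double-bond units + 0 from the CH(+) atom = 12.
12 = 4(3); a planar, fully conjugated 4n system is antiaromatic.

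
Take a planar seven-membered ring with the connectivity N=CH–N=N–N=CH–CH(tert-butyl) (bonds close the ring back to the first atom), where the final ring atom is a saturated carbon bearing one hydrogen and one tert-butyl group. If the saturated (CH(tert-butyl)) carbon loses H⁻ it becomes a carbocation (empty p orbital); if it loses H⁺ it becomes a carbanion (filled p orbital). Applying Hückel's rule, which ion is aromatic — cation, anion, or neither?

In either ion the ring is fully conjugated: every atom, including the new sp² carbon, supplies a p orbital.
Cation: 3 × 2 + 0 = 6 π electrons → 4(1)+2, aromatic.
Anion: 3 × 2 + 2 = 8 π electrons → 4(2), antiaromatic.

The cation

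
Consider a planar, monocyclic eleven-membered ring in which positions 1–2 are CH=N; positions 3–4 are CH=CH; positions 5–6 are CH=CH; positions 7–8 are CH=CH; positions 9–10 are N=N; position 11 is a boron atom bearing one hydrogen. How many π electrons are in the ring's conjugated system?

Every ring atom contributes a p orbital perpendicular to the ring (the double-bond atoms are sp², each contributing one p electron; each =N– nitrogen is pyridine-type (lone pair in the sp² plane, one electron in the p orbital); the boron has an empty p orbital), so the π system is cyclic and fully conjugated.
π-electron count: 5 × 2 = 10 from the double-bond units + 0 from the BH atom = 10.

10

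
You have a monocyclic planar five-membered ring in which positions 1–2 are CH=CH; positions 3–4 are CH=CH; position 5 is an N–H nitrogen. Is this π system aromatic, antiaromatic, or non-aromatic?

The p orbitals form a continuous loop: the double-bond atoms are sp², each contributing one p electron; the pyrrole-type nitrogen donates its lone pair from the p orbital. The ring is fully conjugated.
Adding the contributions, 2 × 2 = 4 from the double-bond units + 2 from the NH atom = 6.
Since 6 = 4·1 + 2, the ring meets the 4n+2 criterion.

Aromatic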